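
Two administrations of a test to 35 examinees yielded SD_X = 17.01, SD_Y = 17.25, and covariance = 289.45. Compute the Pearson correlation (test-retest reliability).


r = cov(X,Y) / (SD_X * SD_Y)
r = 289.45 / (17.01 * 17.25)
r = 289.45 / 293.4225
r = 0.9865

0.9865


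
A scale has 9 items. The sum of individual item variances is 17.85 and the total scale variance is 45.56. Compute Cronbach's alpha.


alpha = (k/(k-1)) * (1 - sum(si^2)/s_total^2)
= (9/8) * (1 - 17.85/45.56)
alpha = 0.6842

0.6842


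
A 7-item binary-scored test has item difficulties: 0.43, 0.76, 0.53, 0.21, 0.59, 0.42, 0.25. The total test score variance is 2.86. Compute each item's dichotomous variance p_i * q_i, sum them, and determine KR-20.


For each item, compute p_i * q_i:
  Item 1: 0.43 * 0.57 = 0.2451
  Item 2: 0.76 * 0.24 = 0.1824
  Item 3: 0.53 * 0.47 = 0.2491
  Item 4: 0.21 * 0.79 = 0.1659
  Item 5: 0.59 * 0.41 = 0.2419
  Item 6: 0.42 * 0.58 = 0.2436
  Item 7: 0.25 * 0.75 = 0.1875
Sum(p_i * q_i) = 0.2451 + 0.1824 + 0.2491 + 0.1659 + 0.2419 + 0.2436 + 0.1875 = 1.5155
KR-20 = (k/(k-1)) * (1 - Sum(p_i*q_i) / Var_total)
= (7/6) * (1 - 1.5155/2.86)
= 1.1667 * 0.4701
KR-20 = 0.5485

0.5485


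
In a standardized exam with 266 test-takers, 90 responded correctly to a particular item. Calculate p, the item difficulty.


Item difficulty p = number correct / total examinees
p = 90 / 266
p = 0.3383

0.3383


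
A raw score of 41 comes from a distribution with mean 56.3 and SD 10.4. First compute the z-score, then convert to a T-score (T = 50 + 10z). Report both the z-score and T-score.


z = (X - mean) / SD = (41 - 56.3) / 10.4
z = -15.3 / 10.4
z = -1.4712
T-score = T = 50 + 10z
Carry z at full precision (z = -15.3 / 10.4) into the conversion:
T-score = 50 + 10 * (-15.3 / 10.4) = 50 + -153 / 10.4
T-score = 50 + -14.7115
T-score = 35.2885

35.2885


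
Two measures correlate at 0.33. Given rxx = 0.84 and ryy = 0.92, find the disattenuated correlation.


r_corrected = rxy / sqrt(rxx * ryy)
= 0.33 / sqrt(0.84 * 0.92)
= 0.33 / sqrt(0.7728)
= 0.33 / 0.87909
r_corrected = 0.3754

0.3754


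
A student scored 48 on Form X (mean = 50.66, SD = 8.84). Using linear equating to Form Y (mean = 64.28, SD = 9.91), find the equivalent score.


slope = SD_Y / SD_X = 9.91 / 8.84 ~ 1.121
intercept = mean_Y - slope * mean_X = 64.28 - (9.91 / 8.84) * 50.66 ~ 7.4881
Y = slope * X + intercept. To avoid rounding drift from the rounded slope/intercept, evaluate the equivalent form Y = mean_Y + SD_Y * (X - mean_X) / SD_X at full precision:
Y = 64.28 + 9.91 * (48 - 50.66) / 8.84
Y = 64.28 - 9.91 * 2.66 / 8.84
Y = 64.28 - 26.3606 / 8.84
Y = 64.28 - 2.982
Y = 61.298

61.298


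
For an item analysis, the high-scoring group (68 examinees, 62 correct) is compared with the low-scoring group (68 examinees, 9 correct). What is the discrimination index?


p_upper = 62/68 = 0.9118
p_lower = 9/68 = 0.1324
D = 0.9118 - 0.1324 = 0.7794

0.7794


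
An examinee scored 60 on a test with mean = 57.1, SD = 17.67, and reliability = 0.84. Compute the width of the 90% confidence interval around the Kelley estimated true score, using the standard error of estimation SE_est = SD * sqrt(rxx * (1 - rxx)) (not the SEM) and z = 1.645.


True score estimate = 0.84*60 + 0.16*57.1 = 59.536
SE_est = SD * sqrt(rxx * (1 - rxx)) = 17.67 * sqrt(0.84 * 0.16) = 17.67 * sqrt(0.1344) = 6.477929
CI = T_est +/- z * SE_est, so width = 2 * z * SE_est = 2 * 1.645 * 6.477929
Width = 21.3124

21.3124


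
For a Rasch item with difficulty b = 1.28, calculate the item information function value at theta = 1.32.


P = 1/(1+exp(-(1.32-1.28))) = 0.51
I = P*(1-P) = 0.51 * 0.49
I = 0.2499

0.2499


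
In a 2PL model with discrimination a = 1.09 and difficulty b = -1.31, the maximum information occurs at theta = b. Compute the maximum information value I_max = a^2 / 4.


For 2PL, max info at theta = b = -1.31
I_max = a^2 / 4 = 1.09^2 / 4
= 1.1881 / 4
I_max = 0.297

0.297


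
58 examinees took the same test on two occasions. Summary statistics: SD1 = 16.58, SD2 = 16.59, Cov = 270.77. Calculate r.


r = cov(X,Y) / (SD_X * SD_Y)
r = 270.77 / (16.58 * 16.59)
r = 270.77 / 275.0622
r = 0.9844

0.9844


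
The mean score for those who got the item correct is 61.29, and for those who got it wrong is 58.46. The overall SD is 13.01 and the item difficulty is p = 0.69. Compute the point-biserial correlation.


q = 1 - p = 0.31
rpb = ((M1 - M0) / SD) * sqrt(p * q)
rpb = ((61.29 - 58.46) / 13.01) * sqrt(0.69 * 0.31)
rpb = 0.1006

0.1006


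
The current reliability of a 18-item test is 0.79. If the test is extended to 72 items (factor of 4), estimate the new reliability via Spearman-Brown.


r_new = (n * rxx) / (1 + (n-1) * rxx)
r_new = (4 * 0.79) / (1 + 3 * 0.79)
r_new = 3.16 / 3.37
r_new = 0.9377

0.9377


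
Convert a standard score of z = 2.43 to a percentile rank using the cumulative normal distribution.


CDF(z) = 0.5 * (1 + erf(z/sqrt(2)))
erf(1.7183) = 0.9849
CDF = 0.9925
Percentile rank = 0.9925 * 100 = 99.25

99.25


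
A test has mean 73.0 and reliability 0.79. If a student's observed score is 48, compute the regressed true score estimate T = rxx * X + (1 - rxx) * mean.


T_est = rxx * X + (1 - rxx) * mean
T_est = 0.79 * 48 + 0.21 * 73.0
T_est = 37.92 + 15.33
T_est = 53.25

53.25


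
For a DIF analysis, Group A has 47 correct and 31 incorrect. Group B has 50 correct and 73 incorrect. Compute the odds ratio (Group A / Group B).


Odds_A = 47/31 = 1.5161
Odds_B = 50/73 = 0.6849
OR = Odds_A / Odds_B = 1.5161 / 0.6849
Exactly, OR = (47 * 73) / (31 * 50) = 3431 / 1550
OR = 2.2135

2.2135


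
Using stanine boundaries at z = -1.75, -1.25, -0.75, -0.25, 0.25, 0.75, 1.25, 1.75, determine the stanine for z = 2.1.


Stanine boundaries: [-1.75, -1.25, -0.75, -0.25, 0.25, 0.75, 1.25, 1.75]
z = 2.1
Check each boundary:
  z >= -1.75 -> could be stanine 2
  z >= -1.25 -> could be stanine 3
  z >= -0.75 -> could be stanine 4
  z >= -0.25 -> could be stanine 5
  z >= 0.25 -> could be stanine 6
  z >= 0.75 -> could be stanine 7
  z >= 1.25 -> could be stanine 8
  z >= 1.75 -> could be stanine 9
Highest qualifying boundary gives stanine = 9

9


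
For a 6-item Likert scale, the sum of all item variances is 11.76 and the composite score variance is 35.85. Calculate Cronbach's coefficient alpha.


alpha = (k/(k-1)) * (1 - sum(si^2)/s_total^2)
= (6/5) * (1 - 11.76/35.85)
alpha = 0.8064

0.8064


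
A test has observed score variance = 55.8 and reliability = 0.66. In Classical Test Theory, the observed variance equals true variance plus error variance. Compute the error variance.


var_true = rxx * var_obs = 0.66 * 55.8 = 36.828
var_error = var_obs - var_true
var_error = 55.8 - 36.828
var_error = 18.972

18.972


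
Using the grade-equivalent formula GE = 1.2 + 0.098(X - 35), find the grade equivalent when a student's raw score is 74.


raw - median = 74 - 35 = 39
slope * diff = 0.098 * 39 = 3.822
GE = 1.2 + 3.822
GE = 5.022

5.022


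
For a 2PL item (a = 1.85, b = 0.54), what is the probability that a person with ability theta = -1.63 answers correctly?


a*(theta - b) = 1.85 * (-1.63 - 0.54) = -4.0145
exp(--4.0145) = 55.3956
P = 1 / (1 + 55.3956)
P = 0.0177

0.0177


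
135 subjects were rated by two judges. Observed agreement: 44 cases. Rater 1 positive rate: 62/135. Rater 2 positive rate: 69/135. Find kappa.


P_o = 44/135 = 0.325926
P_e = (62*69 + 73*66) / 18225 = 0.499095
kappa = (P_o - P_e) / (1 - P_e)
kappa = (0.325926 - 0.499095) / (1 - 0.499095)
kappa = -0.3457

-0.3457


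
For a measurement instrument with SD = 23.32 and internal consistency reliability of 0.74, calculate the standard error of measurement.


SEM = SD * sqrt(1 - rxx)
SEM = 23.32 * sqrt(1 - 0.74)
SEM = 23.32 * sqrt(0.26) = 23.32 * 0.509902
SEM = 11.8909

11.8909


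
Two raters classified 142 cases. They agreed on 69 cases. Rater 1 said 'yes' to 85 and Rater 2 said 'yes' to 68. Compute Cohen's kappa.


P_o = 69/142 = 0.485915
P_e = (85*68 + 57*74) / 20164 = 0.495834
kappa = (P_o - P_e) / (1 - P_e)
kappa = (0.485915 - 0.495834) / (1 - 0.495834)
kappa = -0.0197

-0.0197


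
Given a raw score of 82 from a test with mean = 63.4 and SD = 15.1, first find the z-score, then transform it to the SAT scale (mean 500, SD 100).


z = (X - mean) / SD = (82 - 63.4) / 15.1
z = 18.6 / 15.1
z = 1.2318
SAT-scale = SAT = 500 + 100z
Carry z at full precision (z = 18.6 / 15.1) into the conversion:
SAT-scale = 500 + 100 * (18.6 / 15.1) = 500 + 1860 / 15.1
SAT-scale = 500 + 123.1788
SAT-scale = 623.1788

623.1788


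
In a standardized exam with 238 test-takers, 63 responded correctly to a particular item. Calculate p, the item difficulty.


Item difficulty p = number correct / total examinees
p = 63 / 238
p = 0.2647

0.2647


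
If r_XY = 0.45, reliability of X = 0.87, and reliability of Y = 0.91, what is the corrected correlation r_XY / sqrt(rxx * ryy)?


r_corrected = rxy / sqrt(rxx * ryy)
= 0.45 / sqrt(0.87 * 0.91)
= 0.45 / sqrt(0.7917)
= 0.45 / 0.889775
r_corrected = 0.5057

0.5057


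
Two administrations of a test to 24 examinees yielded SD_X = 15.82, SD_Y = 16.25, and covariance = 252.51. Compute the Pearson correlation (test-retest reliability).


r = cov(X,Y) / (SD_X * SD_Y)
r = 252.51 / (15.82 * 16.25)
r = 252.51 / 257.075
r = 0.9822

0.9822


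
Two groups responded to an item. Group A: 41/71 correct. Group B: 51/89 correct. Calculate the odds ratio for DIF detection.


Odds_A = 41/30 = 1.3667
Odds_B = 51/38 = 1.3421
OR = Odds_A / Odds_B = 1.3667 / 1.3421
Exactly, OR = (41 * 38) / (30 * 51) = 1558 / 1530
OR = 1.0183

1.0183


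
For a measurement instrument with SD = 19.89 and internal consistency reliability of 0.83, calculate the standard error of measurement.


SEM = SD * sqrt(1 - rxx)
SEM = 19.89 * sqrt(1 - 0.83)
SEM = 19.89 * sqrt(0.17) = 19.89 * 0.412311
SEM = 8.2009

8.2009


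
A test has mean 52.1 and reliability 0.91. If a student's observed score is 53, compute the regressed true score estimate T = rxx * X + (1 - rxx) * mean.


T_est = rxx * X + (1 - rxx) * mean
T_est = 0.91 * 53 + 0.09 * 52.1
T_est = 48.23 + 4.689
T_est = 52.919

52.919


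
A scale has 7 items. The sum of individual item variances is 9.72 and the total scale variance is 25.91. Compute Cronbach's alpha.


alpha = (k/(k-1)) * (1 - sum(si^2)/s_total^2)
= (7/6) * (1 - 9.72/25.91)
alpha = 0.729

0.729


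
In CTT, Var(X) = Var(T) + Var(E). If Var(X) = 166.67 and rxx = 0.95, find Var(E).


var_true = rxx * var_obs = 0.95 * 166.67 = 158.3365
var_error = var_obs - var_true
var_error = 166.67 - 158.3365
var_error = 8.3335

8.3335


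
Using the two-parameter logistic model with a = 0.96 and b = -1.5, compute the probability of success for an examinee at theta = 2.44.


a*(theta - b) = 0.96 * (2.44 - -1.5) = 3.7824
exp(-3.7824) = 0.0228
P = 1 / (1 + 0.0228)
P = 0.9777

0.9777


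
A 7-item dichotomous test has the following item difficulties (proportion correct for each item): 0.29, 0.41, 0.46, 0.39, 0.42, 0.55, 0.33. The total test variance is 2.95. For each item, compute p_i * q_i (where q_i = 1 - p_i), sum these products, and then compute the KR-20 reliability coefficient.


For each item, compute p_i * q_i:
  Item 1: 0.29 * 0.71 = 0.2059
  Item 2: 0.41 * 0.59 = 0.2419
  Item 3: 0.46 * 0.54 = 0.2484
  Item 4: 0.39 * 0.61 = 0.2379
  Item 5: 0.42 * 0.58 = 0.2436
  Item 6: 0.55 * 0.45 = 0.2475
  Item 7: 0.33 * 0.67 = 0.2211
Sum(p_i * q_i) = 0.2059 + 0.2419 + 0.2484 + 0.2379 + 0.2436 + 0.2475 + 0.2211 = 1.6463
KR-20 = (k/(k-1)) * (1 - Sum(p_i*q_i) / Var_total)
= (7/6) * (1 - 1.6463/2.95)
= 1.1667 * 0.4419
KR-20 = 0.5156

0.5156


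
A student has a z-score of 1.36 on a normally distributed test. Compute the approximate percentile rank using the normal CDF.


CDF(z) = 0.5 * (1 + erf(z/sqrt(2)))
erf(0.9617) = 0.8262
CDF = 0.9131
Percentile rank = 0.9131 * 100 = 91.31

91.31


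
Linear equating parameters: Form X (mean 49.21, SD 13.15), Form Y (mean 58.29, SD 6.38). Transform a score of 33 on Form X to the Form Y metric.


slope = SD_Y / SD_X = 6.38 / 13.15 ~ 0.4852
intercept = mean_Y - slope * mean_X = 58.29 - (6.38 / 13.15) * 49.21 ~ 34.4147
Y = slope * X + intercept. To avoid rounding drift from the rounded slope/intercept, evaluate the equivalent form Y = mean_Y + SD_Y * (X - mean_X) / SD_X at full precision:
Y = 58.29 + 6.38 * (33 - 49.21) / 13.15
Y = 58.29 - 6.38 * 16.21 / 13.15
Y = 58.29 - 103.4198 / 13.15
Y = 58.29 - 7.8646
Y = 50.4254

50.4254


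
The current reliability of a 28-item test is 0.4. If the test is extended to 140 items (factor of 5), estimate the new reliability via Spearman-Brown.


r_new = (n * rxx) / (1 + (n-1) * rxx)
r_new = (5 * 0.4) / (1 + 4 * 0.4)
r_new = 2.0 / 2.6
r_new = 0.7692

0.7692


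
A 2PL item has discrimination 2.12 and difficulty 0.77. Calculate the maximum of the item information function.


For 2PL, max info at theta = b = 0.77
I_max = a^2 / 4 = 2.12^2 / 4
= 4.4944 / 4
I_max = 1.1236

1.1236


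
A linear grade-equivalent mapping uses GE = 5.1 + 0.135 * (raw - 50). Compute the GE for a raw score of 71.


raw - median = 71 - 50 = 21
slope * diff = 0.135 * 21 = 2.835
GE = 5.1 + 2.835
GE = 7.935

7.935


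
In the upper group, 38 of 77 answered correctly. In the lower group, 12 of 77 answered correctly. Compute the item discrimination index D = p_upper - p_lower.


p_upper = 38/77 = 0.4935
p_lower = 12/77 = 0.1558
D = 0.4935 - 0.1558 = 0.3377

0.3377


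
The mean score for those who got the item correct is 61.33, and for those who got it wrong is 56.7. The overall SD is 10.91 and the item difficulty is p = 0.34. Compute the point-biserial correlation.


q = 1 - p = 0.66
rpb = ((M1 - M0) / SD) * sqrt(p * q)
rpb = ((61.33 - 56.7) / 10.91) * sqrt(0.34 * 0.66)
rpb = 0.201

0.201


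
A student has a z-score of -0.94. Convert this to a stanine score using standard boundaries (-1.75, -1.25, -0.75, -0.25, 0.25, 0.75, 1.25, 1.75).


Stanine boundaries: [-1.75, -1.25, -0.75, -0.25, 0.25, 0.75, 1.25, 1.75]
z = -0.94
Check each boundary:
  z >= -1.75 -> could be stanine 2
  z >= -1.25 -> could be stanine 3
  z < -0.75
  z < -0.25
  z < 0.25
  z < 0.75
  z < 1.25
  z < 1.75
Highest qualifying boundary gives stanine = 3

3


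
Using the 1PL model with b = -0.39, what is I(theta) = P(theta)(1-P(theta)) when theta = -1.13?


P = 1/(1+exp(-(-1.13--0.39))) = 0.323
I = P*(1-P) = 0.323 * 0.677
I = 0.2187

0.2187


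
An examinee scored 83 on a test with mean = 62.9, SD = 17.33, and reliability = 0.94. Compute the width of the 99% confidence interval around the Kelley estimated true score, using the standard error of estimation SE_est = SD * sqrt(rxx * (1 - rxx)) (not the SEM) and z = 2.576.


True score estimate = 0.94*83 + 0.06*62.9 = 81.794
SE_est = SD * sqrt(rxx * (1 - rxx)) = 17.33 * sqrt(0.94 * 0.06) = 17.33 * sqrt(0.0564) = 4.115647
CI = T_est +/- z * SE_est, so width = 2 * z * SE_est = 2 * 2.576 * 4.115647
Width = 21.2038

21.2038


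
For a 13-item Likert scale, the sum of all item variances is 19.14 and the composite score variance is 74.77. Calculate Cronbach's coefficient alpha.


alpha = (k/(k-1)) * (1 - sum(si^2)/s_total^2)
= (13/12) * (1 - 19.14/74.77)
alpha = 0.806

0.806


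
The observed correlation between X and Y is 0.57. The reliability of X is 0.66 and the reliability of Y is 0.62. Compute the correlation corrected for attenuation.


r_corrected = rxy / sqrt(rxx * ryy)
= 0.57 / sqrt(0.66 * 0.62)
= 0.57 / sqrt(0.4092)
= 0.57 / 0.639687
r_corrected = 0.8911

0.8911


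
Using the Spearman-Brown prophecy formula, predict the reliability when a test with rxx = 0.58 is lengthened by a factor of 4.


r_new = (n * rxx) / (1 + (n-1) * rxx)
r_new = (4 * 0.58) / (1 + 3 * 0.58)
r_new = 2.32 / 2.74
r_new = 0.8467

0.8467


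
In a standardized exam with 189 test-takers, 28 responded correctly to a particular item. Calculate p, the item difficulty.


Item difficulty p = number correct / total examinees
p = 28 / 189
p = 0.1481

0.1481


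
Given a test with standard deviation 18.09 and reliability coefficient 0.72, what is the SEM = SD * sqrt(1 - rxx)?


SEM = SD * sqrt(1 - rxx)
SEM = 18.09 * sqrt(1 - 0.72)
SEM = 18.09 * sqrt(0.28) = 18.09 * 0.52915
SEM = 9.5723

9.5723


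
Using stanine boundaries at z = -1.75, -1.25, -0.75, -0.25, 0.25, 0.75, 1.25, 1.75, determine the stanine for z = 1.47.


Stanine boundaries: [-1.75, -1.25, -0.75, -0.25, 0.25, 0.75, 1.25, 1.75]
z = 1.47
Check each boundary:
  z >= -1.75 -> could be stanine 2
  z >= -1.25 -> could be stanine 3
  z >= -0.75 -> could be stanine 4
  z >= -0.25 -> could be stanine 5
  z >= 0.25 -> could be stanine 6
  z >= 0.75 -> could be stanine 7
  z >= 1.25 -> could be stanine 8
  z < 1.75
Highest qualifying boundary gives stanine = 8

8


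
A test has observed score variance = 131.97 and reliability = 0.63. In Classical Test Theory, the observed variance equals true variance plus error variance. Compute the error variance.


var_true = rxx * var_obs = 0.63 * 131.97 = 83.1411
var_error = var_obs - var_true
var_error = 131.97 - 83.1411
var_error = 48.8289

48.8289


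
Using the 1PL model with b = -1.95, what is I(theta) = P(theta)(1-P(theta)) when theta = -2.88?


P = 1/(1+exp(-(-2.88--1.95))) = 0.2829
I = P*(1-P) = 0.2829 * 0.7171
I = 0.2029

0.2029


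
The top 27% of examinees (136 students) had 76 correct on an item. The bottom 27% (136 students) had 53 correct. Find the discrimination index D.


p_upper = 76/136 = 0.5588
p_lower = 53/136 = 0.3897
D = 0.5588 - 0.3897 = 0.1691

0.1691


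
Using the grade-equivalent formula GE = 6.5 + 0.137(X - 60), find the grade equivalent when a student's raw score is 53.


raw - median = 53 - 60 = -7
slope * diff = 0.137 * -7 = -0.959
GE = 6.5 + -0.959
GE = 5.541

5.541


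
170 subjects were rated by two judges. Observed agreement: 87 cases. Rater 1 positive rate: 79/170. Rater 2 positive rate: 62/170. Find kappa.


P_o = 87/170 = 0.511765
P_e = (79*62 + 91*108) / 28900 = 0.50955
kappa = (P_o - P_e) / (1 - P_e)
kappa = (0.511765 - 0.50955) / (1 - 0.50955)
kappa = 0.0045

0.0045


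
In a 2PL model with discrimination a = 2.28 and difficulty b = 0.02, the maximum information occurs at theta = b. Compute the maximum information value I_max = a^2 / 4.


For 2PL, max info at theta = b = 0.02
I_max = a^2 / 4 = 2.28^2 / 4
= 5.1984 / 4
I_max = 1.2996

1.2996


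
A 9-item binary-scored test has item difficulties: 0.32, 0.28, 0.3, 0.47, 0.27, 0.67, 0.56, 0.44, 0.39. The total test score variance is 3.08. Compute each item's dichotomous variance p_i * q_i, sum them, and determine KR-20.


For each item, compute p_i * q_i:
  Item 1: 0.32 * 0.68 = 0.2176
  Item 2: 0.28 * 0.72 = 0.2016
  Item 3: 0.3 * 0.7 = 0.21
  Item 4: 0.47 * 0.53 = 0.2491
  Item 5: 0.27 * 0.73 = 0.1971
  Item 6: 0.67 * 0.33 = 0.2211
  Item 7: 0.56 * 0.44 = 0.2464
  Item 8: 0.44 * 0.56 = 0.2464
  Item 9: 0.39 * 0.61 = 0.2379
Sum(p_i * q_i) = 0.2176 + 0.2016 + 0.21 + 0.2491 + 0.1971 + 0.2211 + 0.2464 + 0.2464 + 0.2379 = 2.0272
KR-20 = (k/(k-1)) * (1 - Sum(p_i*q_i) / Var_total)
= (9/8) * (1 - 2.0272/3.08)
= 1.125 * 0.3418
KR-20 = 0.3845

0.3845


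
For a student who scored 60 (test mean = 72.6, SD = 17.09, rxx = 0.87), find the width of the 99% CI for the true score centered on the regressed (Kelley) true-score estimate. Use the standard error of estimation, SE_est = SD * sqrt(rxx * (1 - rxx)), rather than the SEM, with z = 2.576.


True score estimate = 0.87*60 + 0.13*72.6 = 61.638
SE_est = SD * sqrt(rxx * (1 - rxx)) = 17.09 * sqrt(0.87 * 0.13) = 17.09 * sqrt(0.1131) = 5.747426
CI = T_est +/- z * SE_est, so width = 2 * z * SE_est = 2 * 2.576 * 5.747426
Width = 29.6107

29.6107


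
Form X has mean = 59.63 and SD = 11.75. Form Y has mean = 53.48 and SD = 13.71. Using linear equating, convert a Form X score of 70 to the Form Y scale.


slope = SD_Y / SD_X = 13.71 / 11.75 ~ 1.1668
intercept = mean_Y - slope * mean_X = 53.48 - (13.71 / 11.75) * 59.63 ~ -16.0968
Y = slope * X + intercept. To avoid rounding drift from the rounded slope/intercept, evaluate the equivalent form Y = mean_Y + SD_Y * (X - mean_X) / SD_X at full precision:
Y = 53.48 + 13.71 * (70 - 59.63) / 11.75
Y = 53.48 + 13.71 * 10.37 / 11.75
Y = 53.48 + 142.1727 / 11.75
Y = 53.48 + 12.0998
Y = 65.5798

65.5798


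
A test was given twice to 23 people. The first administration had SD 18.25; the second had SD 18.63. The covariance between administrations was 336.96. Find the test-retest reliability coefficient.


r = cov(X,Y) / (SD_X * SD_Y)
r = 336.96 / (18.25 * 18.63)
r = 336.96 / 339.9975
r = 0.9911

0.9911


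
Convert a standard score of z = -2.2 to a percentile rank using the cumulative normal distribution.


CDF(z) = 0.5 * (1 + erf(z/sqrt(2)))
erf(-1.5556) = -0.9722
CDF = 0.0139
Percentile rank = 0.0139 * 100 = 1.39

1.39


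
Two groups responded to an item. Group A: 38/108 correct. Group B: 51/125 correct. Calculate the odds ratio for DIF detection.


Odds_A = 38/70 = 0.5429
Odds_B = 51/74 = 0.6892
OR = Odds_A / Odds_B = 0.5429 / 0.6892
Exactly, OR = (38 * 74) / (70 * 51) = 2812 / 3570
OR = 0.7877

0.7877


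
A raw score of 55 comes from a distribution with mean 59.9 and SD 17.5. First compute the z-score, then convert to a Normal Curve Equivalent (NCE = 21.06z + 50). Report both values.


z = (X - mean) / SD = (55 - 59.9) / 17.5
z = -4.9 / 17.5
z = -0.28
NCE = NCE = 21.06z + 50
Carry z at full precision (z = -4.9 / 17.5) into the conversion:
NCE = 21.06 * (-4.9 / 17.5) + 50 = -103.194 / 17.5 + 50
NCE = -5.8968 + 50
NCE = 44.1032

44.1032


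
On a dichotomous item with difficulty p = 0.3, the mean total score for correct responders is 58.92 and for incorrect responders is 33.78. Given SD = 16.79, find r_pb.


q = 1 - p = 0.7
rpb = ((M1 - M0) / SD) * sqrt(p * q)
rpb = ((58.92 - 33.78) / 16.79) * sqrt(0.3 * 0.7)
rpb = 0.6862

0.6862


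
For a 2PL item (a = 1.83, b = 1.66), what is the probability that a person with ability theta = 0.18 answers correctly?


a*(theta - b) = 1.83 * (0.18 - 1.66) = -2.7084
exp(--2.7084) = 15.0052
P = 1 / (1 + 15.0052)
P = 0.0625

0.0625


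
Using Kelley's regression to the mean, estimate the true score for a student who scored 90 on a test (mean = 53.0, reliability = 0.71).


T_est = rxx * X + (1 - rxx) * mean
T_est = 0.71 * 90 + 0.29 * 53.0
T_est = 63.9 + 15.37
T_est = 79.27

79.27


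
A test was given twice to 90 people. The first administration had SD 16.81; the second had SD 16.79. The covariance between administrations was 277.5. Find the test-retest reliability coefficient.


r = cov(X,Y) / (SD_X * SD_Y)
r = 277.5 / (16.81 * 16.79)
r = 277.5 / 282.2399
r = 0.9832

0.9832


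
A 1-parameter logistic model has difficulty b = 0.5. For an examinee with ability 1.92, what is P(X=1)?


theta - b = 1.92 - 0.5 = 1.42
exp(-(theta - b)) = exp(-1.42) = 0.2417
P = 1 / (1 + 0.2417)
P = 0.8053

0.8053


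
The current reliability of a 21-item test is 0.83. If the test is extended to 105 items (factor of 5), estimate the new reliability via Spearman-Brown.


r_new = (n * rxx) / (1 + (n-1) * rxx)
r_new = (5 * 0.83) / (1 + 4 * 0.83)
r_new = 4.15 / 4.32
r_new = 0.9606

0.9606


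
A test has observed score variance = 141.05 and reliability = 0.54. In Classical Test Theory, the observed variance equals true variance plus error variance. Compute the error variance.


var_true = rxx * var_obs = 0.54 * 141.05 = 76.167
var_error = var_obs - var_true
var_error = 141.05 - 76.167
var_error = 64.883

64.883


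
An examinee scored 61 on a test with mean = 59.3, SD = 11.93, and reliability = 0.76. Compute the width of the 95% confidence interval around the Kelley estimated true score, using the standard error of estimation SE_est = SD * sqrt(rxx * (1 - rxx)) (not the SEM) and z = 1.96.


True score estimate = 0.76*61 + 0.24*59.3 = 60.592
SE_est = SD * sqrt(rxx * (1 - rxx)) = 11.93 * sqrt(0.76 * 0.24) = 11.93 * sqrt(0.1824) = 5.095102
CI = T_est +/- z * SE_est, so width = 2 * z * SE_est = 2 * 1.96 * 5.095102
Width = 19.9728

19.9728


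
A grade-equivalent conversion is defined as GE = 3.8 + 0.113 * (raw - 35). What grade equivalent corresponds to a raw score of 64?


raw - median = 64 - 35 = 29
slope * diff = 0.113 * 29 = 3.277
GE = 3.8 + 3.277
GE = 7.077

7.077


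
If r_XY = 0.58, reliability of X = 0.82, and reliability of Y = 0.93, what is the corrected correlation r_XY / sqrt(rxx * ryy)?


r_corrected = rxy / sqrt(rxx * ryy)
= 0.58 / sqrt(0.82 * 0.93)
= 0.58 / sqrt(0.7626)
= 0.58 / 0.87327
r_corrected = 0.6642

0.6642


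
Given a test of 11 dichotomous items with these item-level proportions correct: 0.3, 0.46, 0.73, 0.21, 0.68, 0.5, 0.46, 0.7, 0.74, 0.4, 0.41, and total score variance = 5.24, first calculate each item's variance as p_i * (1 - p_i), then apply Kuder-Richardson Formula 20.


For each item, compute p_i * q_i:
  Item 1: 0.3 * 0.7 = 0.21
  Item 2: 0.46 * 0.54 = 0.2484
  Item 3: 0.73 * 0.27 = 0.1971
  Item 4: 0.21 * 0.79 = 0.1659
  Item 5: 0.68 * 0.32 = 0.2176
  Item 6: 0.5 * 0.5 = 0.25
  Item 7: 0.46 * 0.54 = 0.2484
  Item 8: 0.7 * 0.3 = 0.21
  Item 9: 0.74 * 0.26 = 0.1924
  Item 10: 0.4 * 0.6 = 0.24
  Item 11: 0.41 * 0.59 = 0.2419
Sum(p_i * q_i) = 0.21 + 0.2484 + 0.1971 + 0.1659 + 0.2176 + 0.25 + 0.2484 + 0.21 + 0.1924 + 0.24 + 0.2419 = 2.4217
KR-20 = (k/(k-1)) * (1 - Sum(p_i*q_i) / Var_total)
= (11/10) * (1 - 2.4217/5.24)
= 1.1 * 0.5378
KR-20 = 0.5916

0.5916


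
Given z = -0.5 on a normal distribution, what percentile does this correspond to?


CDF(z) = 0.5 * (1 + erf(z/sqrt(2)))
erf(-0.3536) = -0.3829
CDF = 0.3085
Percentile rank = 0.3085 * 100 = 30.85

30.85


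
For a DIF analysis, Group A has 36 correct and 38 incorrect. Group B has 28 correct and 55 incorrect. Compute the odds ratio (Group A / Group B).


Odds_A = 36/38 = 0.9474
Odds_B = 28/55 = 0.5091
OR = Odds_A / Odds_B = 0.9474 / 0.5091
Exactly, OR = (36 * 55) / (38 * 28) = 1980 / 1064
OR = 1.8609

1.8609


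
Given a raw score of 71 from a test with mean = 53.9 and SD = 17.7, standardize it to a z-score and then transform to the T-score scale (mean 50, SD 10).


z = (X - mean) / SD = (71 - 53.9) / 17.7
z = 17.1 / 17.7
z = 0.9661
T-score = T = 50 + 10z
Carry z at full precision (z = 17.1 / 17.7) into the conversion:
T-score = 50 + 10 * (17.1 / 17.7) = 50 + 171 / 17.7
T-score = 50 + 9.661
T-score = 59.661

59.661


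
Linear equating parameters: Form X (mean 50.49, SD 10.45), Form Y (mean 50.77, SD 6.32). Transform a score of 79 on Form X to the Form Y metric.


slope = SD_Y / SD_X = 6.32 / 10.45 ~ 0.6048
intercept = mean_Y - slope * mean_X = 50.77 - (6.32 / 10.45) * 50.49 ~ 20.2344
Y = slope * X + intercept. To avoid rounding drift from the rounded slope/intercept, evaluate the equivalent form Y = mean_Y + SD_Y * (X - mean_X) / SD_X at full precision:
Y = 50.77 + 6.32 * (79 - 50.49) / 10.45
Y = 50.77 + 6.32 * 28.51 / 10.45
Y = 50.77 + 180.1832 / 10.45
Y = 50.77 + 17.2424
Y = 68.0124

68.0124


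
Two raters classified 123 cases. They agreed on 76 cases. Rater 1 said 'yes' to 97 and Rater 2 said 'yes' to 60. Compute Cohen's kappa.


P_o = 76/123 = 0.617886
P_e = (97*60 + 26*63) / 15129 = 0.492961
kappa = (P_o - P_e) / (1 - P_e)
kappa = (0.617886 - 0.492961) / (1 - 0.492961)
kappa = 0.2464

0.2464


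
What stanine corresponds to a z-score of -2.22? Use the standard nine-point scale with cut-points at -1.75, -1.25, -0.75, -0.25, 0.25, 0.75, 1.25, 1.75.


Stanine boundaries: [-1.75, -1.25, -0.75, -0.25, 0.25, 0.75, 1.25, 1.75]
z = -2.22
Check each boundary:
  z < -1.75
  z < -1.25
  z < -0.75
  z < -0.25
  z < 0.25
  z < 0.75
  z < 1.25
  z < 1.75
Highest qualifying boundary gives stanine = 1

1


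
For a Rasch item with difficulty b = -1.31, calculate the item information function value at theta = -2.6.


P = 1/(1+exp(-(-2.6--1.31))) = 0.2159
I = P*(1-P) = 0.2159 * 0.7841
I = 0.1693

0.1693


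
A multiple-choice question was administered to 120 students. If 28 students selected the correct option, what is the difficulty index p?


Item difficulty p = number correct / total examinees
p = 28 / 120
p = 0.2333

0.2333


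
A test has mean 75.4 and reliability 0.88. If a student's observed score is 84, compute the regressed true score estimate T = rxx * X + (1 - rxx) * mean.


T_est = rxx * X + (1 - rxx) * mean
T_est = 0.88 * 84 + 0.12 * 75.4
T_est = 73.92 + 9.048
T_est = 82.968

82.968


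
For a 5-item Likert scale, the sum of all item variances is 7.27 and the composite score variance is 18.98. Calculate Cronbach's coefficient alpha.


alpha = (k/(k-1)) * (1 - sum(si^2)/s_total^2)
= (5/4) * (1 - 7.27/18.98)
alpha = 0.7712

0.7712


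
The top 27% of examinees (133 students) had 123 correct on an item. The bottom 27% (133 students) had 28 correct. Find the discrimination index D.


p_upper = 123/133 = 0.9248
p_lower = 28/133 = 0.2105
D = 0.9248 - 0.2105 = 0.7143

0.7143


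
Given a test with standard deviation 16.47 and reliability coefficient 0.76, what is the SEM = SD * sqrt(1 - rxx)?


SEM = SD * sqrt(1 - rxx)
SEM = 16.47 * sqrt(1 - 0.76)
SEM = 16.47 * sqrt(0.24) = 16.47 * 0.489898
SEM = 8.0686

8.0686


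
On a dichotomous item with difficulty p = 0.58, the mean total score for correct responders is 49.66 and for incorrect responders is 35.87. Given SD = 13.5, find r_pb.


q = 1 - p = 0.42
rpb = ((M1 - M0) / SD) * sqrt(p * q)
rpb = ((49.66 - 35.87) / 13.5) * sqrt(0.58 * 0.42)
rpb = 0.5042

0.5042


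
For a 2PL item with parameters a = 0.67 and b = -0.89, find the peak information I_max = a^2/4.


For 2PL, max info at theta = b = -0.89
I_max = a^2 / 4 = 0.67^2 / 4
= 0.4489 / 4
I_max = 0.1122

0.1122


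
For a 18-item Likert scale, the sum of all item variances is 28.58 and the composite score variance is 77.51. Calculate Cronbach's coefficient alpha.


alpha = (k/(k-1)) * (1 - sum(si^2)/s_total^2)
= (18/17) * (1 - 28.58/77.51)
alpha = 0.6684

0.6684


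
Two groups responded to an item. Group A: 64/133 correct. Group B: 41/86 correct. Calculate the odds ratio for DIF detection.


Odds_A = 64/69 = 0.9275
Odds_B = 41/45 = 0.9111
OR = Odds_A / Odds_B = 0.9275 / 0.9111
Exactly, OR = (64 * 45) / (69 * 41) = 2880 / 2829
OR = 1.018

1.018


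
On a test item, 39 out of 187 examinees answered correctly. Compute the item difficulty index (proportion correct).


Item difficulty p = number correct / total examinees
p = 39 / 187
p = 0.2086

0.2086


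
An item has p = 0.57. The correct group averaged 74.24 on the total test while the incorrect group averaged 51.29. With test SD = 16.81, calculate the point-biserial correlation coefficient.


q = 1 - p = 0.43
rpb = ((M1 - M0) / SD) * sqrt(p * q)
rpb = ((74.24 - 51.29) / 16.81) * sqrt(0.57 * 0.43)
rpb = 0.6759

0.6759


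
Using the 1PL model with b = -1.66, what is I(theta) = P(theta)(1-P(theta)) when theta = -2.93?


P = 1/(1+exp(-(-2.93--1.66))) = 0.2193
I = P*(1-P) = 0.2193 * 0.7807
I = 0.1712

0.1712


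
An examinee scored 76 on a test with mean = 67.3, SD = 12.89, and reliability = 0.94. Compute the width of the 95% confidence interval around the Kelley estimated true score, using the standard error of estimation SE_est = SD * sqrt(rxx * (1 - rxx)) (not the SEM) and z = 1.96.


True score estimate = 0.94*76 + 0.06*67.3 = 75.478
SE_est = SD * sqrt(rxx * (1 - rxx)) = 12.89 * sqrt(0.94 * 0.06) = 12.89 * sqrt(0.0564) = 3.061205
CI = T_est +/- z * SE_est, so width = 2 * z * SE_est = 2 * 1.96 * 3.061205
Width = 11.9999

11.9999


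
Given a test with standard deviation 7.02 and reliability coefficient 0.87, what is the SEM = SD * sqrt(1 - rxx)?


SEM = SD * sqrt(1 - rxx)
SEM = 7.02 * sqrt(1 - 0.87)
SEM = 7.02 * sqrt(0.13) = 7.02 * 0.360555
SEM = 2.5311

2.5311


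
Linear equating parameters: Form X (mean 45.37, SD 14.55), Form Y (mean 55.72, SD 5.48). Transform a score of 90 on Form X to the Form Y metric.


slope = SD_Y / SD_X = 5.48 / 14.55 ~ 0.3766
intercept = mean_Y - slope * mean_X = 55.72 - (5.48 / 14.55) * 45.37 ~ 38.6322
Y = slope * X + intercept. To avoid rounding drift from the rounded slope/intercept, evaluate the equivalent form Y = mean_Y + SD_Y * (X - mean_X) / SD_X at full precision:
Y = 55.72 + 5.48 * (90 - 45.37) / 14.55
Y = 55.72 + 5.48 * 44.63 / 14.55
Y = 55.72 + 244.5724 / 14.55
Y = 55.72 + 16.8091
Y = 72.5291

72.5291


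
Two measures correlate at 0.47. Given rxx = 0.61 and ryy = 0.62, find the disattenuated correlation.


r_corrected = rxy / sqrt(rxx * ryy)
= 0.47 / sqrt(0.61 * 0.62)
= 0.47 / sqrt(0.3782)
= 0.47 / 0.61498
r_corrected = 0.7643

0.7643


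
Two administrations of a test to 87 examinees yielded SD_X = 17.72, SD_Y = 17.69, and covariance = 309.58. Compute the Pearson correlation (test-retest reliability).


r = cov(X,Y) / (SD_X * SD_Y)
r = 309.58 / (17.72 * 17.69)
r = 309.58 / 313.4668
r = 0.9876

0.9876


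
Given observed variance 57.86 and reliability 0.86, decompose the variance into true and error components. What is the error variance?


var_true = rxx * var_obs = 0.86 * 57.86 = 49.7596
var_error = var_obs - var_true
var_error = 57.86 - 49.7596
var_error = 8.1004

8.1004


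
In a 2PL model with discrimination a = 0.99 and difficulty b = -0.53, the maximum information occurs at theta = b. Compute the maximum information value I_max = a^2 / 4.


For 2PL, max info at theta = b = -0.53
I_max = a^2 / 4 = 0.99^2 / 4
= 0.9801 / 4
I_max = 0.245

0.245


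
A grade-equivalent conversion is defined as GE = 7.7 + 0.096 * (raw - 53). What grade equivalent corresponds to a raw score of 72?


raw - median = 72 - 53 = 19
slope * diff = 0.096 * 19 = 1.824
GE = 7.7 + 1.824
GE = 9.524

9.524


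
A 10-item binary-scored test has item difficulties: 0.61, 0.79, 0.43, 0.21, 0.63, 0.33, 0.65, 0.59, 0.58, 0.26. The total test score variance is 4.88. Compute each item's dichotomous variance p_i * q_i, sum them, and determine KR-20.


For each item, compute p_i * q_i:
  Item 1: 0.61 * 0.39 = 0.2379
  Item 2: 0.79 * 0.21 = 0.1659
  Item 3: 0.43 * 0.57 = 0.2451
  Item 4: 0.21 * 0.79 = 0.1659
  Item 5: 0.63 * 0.37 = 0.2331
  Item 6: 0.33 * 0.67 = 0.2211
  Item 7: 0.65 * 0.35 = 0.2275
  Item 8: 0.59 * 0.41 = 0.2419
  Item 9: 0.58 * 0.42 = 0.2436
  Item 10: 0.26 * 0.74 = 0.1924
Sum(p_i * q_i) = 0.2379 + 0.1659 + 0.2451 + 0.1659 + 0.2331 + 0.2211 + 0.2275 + 0.2419 + 0.2436 + 0.1924 = 2.1744
KR-20 = (k/(k-1)) * (1 - Sum(p_i*q_i) / Var_total)
= (10/9) * (1 - 2.1744/4.88)
= 1.1111 * 0.5544
KR-20 = 0.616

0.616


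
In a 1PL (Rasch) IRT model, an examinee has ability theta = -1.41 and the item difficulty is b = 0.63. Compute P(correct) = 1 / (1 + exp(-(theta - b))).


theta - b = -1.41 - 0.63 = -2.04
exp(-(theta - b)) = exp(2.04) = 7.6906
P = 1 / (1 + 7.6906)
P = 0.1151

0.1151


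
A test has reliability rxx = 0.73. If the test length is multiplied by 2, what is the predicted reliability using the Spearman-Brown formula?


r_new = (n * rxx) / (1 + (n-1) * rxx)
r_new = (2 * 0.73) / (1 + 1 * 0.73)
r_new = 1.46 / 1.73
r_new = 0.8439

0.8439


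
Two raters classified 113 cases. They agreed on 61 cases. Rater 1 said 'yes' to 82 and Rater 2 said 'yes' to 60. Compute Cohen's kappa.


P_o = 61/113 = 0.539823
P_e = (82*60 + 31*53) / 12769 = 0.513979
kappa = (P_o - P_e) / (1 - P_e)
kappa = (0.539823 - 0.513979) / (1 - 0.513979)
kappa = 0.0532

0.0532


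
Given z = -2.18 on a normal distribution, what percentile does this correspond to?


CDF(z) = 0.5 * (1 + erf(z/sqrt(2)))
erf(-1.5415) = -0.9707
CDF = 0.0146
Percentile rank = 0.0146 * 100 = 1.46

1.46


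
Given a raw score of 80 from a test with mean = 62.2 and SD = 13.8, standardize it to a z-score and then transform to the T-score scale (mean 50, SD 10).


z = (X - mean) / SD = (80 - 62.2) / 13.8
z = 17.8 / 13.8
z = 1.2899
T-score = T = 50 + 10z
Carry z at full precision (z = 17.8 / 13.8) into the conversion:
T-score = 50 + 10 * (17.8 / 13.8) = 50 + 178 / 13.8
T-score = 50 + 12.8986
T-score = 62.8986

62.8986


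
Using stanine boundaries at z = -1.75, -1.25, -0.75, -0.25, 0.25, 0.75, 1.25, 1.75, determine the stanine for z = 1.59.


Stanine boundaries: [-1.75, -1.25, -0.75, -0.25, 0.25, 0.75, 1.25, 1.75]
z = 1.59
Check each boundary:
  z >= -1.75 -> could be stanine 2
  z >= -1.25 -> could be stanine 3
  z >= -0.75 -> could be stanine 4
  z >= -0.25 -> could be stanine 5
  z >= 0.25 -> could be stanine 6
  z >= 0.75 -> could be stanine 7
  z >= 1.25 -> could be stanine 8
  z < 1.75
Highest qualifying boundary gives stanine = 8

8


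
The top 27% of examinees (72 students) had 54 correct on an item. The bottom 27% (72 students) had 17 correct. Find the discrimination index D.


p_upper = 54/72 = 0.75
p_lower = 17/72 = 0.2361
D = 0.75 - 0.2361 = 0.5139

0.5139


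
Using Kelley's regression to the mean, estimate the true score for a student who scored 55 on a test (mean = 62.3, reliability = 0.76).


T_est = rxx * X + (1 - rxx) * mean
T_est = 0.76 * 55 + 0.24 * 62.3
T_est = 41.8 + 14.952
T_est = 56.752

56.752


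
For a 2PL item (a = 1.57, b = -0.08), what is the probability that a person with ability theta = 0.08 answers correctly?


a*(theta - b) = 1.57 * (0.08 - -0.08) = 0.2512
exp(-0.2512) = 0.7779
P = 1 / (1 + 0.7779)
P = 0.5625

0.5625


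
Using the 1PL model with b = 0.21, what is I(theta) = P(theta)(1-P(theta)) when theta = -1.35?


P = 1/(1+exp(-(-1.35-0.21))) = 0.1736
I = P*(1-P) = 0.1736 * 0.8264
I = 0.1435

0.1435


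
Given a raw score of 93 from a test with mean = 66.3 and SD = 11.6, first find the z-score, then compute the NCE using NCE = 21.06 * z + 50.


z = (X - mean) / SD = (93 - 66.3) / 11.6
z = 26.7 / 11.6
z = 2.3017
NCE = NCE = 21.06z + 50
Carry z at full precision (z = 26.7 / 11.6) into the conversion:
NCE = 21.06 * (26.7 / 11.6) + 50 = 562.302 / 11.6 + 50
NCE = 48.4743 + 50
NCE = 98.4743

98.4743


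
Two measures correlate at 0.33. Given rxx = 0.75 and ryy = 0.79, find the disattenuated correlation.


r_corrected = rxy / sqrt(rxx * ryy)
= 0.33 / sqrt(0.75 * 0.79)
= 0.33 / sqrt(0.5925)
= 0.33 / 0.76974
r_corrected = 0.4287

0.4287


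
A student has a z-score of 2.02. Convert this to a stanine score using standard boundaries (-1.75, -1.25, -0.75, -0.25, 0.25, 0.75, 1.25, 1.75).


Stanine boundaries: [-1.75, -1.25, -0.75, -0.25, 0.25, 0.75, 1.25, 1.75]
z = 2.02
Check each boundary:
  z >= -1.75 -> could be stanine 2
  z >= -1.25 -> could be stanine 3
  z >= -0.75 -> could be stanine 4
  z >= -0.25 -> could be stanine 5
  z >= 0.25 -> could be stanine 6
  z >= 0.75 -> could be stanine 7
  z >= 1.25 -> could be stanine 8
  z >= 1.75 -> could be stanine 9
Highest qualifying boundary gives stanine = 9

9


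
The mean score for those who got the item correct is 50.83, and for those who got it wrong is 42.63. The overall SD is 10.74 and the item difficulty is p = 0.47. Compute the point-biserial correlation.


q = 1 - p = 0.53
rpb = ((M1 - M0) / SD) * sqrt(p * q)
rpb = ((50.83 - 42.63) / 10.74) * sqrt(0.47 * 0.53)
rpb = 0.3811

0.3811


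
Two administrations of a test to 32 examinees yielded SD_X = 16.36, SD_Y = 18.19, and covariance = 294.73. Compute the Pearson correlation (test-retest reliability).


r = cov(X,Y) / (SD_X * SD_Y)
r = 294.73 / (16.36 * 18.19)
r = 294.73 / 297.5884
r = 0.9904

0.9904


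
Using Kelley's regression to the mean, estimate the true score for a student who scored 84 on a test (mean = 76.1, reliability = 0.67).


T_est = rxx * X + (1 - rxx) * mean
T_est = 0.67 * 84 + 0.33 * 76.1
T_est = 56.28 + 25.113
T_est = 81.393

81.393


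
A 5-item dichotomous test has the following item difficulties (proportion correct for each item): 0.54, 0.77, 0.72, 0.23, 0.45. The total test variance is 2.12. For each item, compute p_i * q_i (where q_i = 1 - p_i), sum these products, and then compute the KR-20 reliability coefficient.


For each item, compute p_i * q_i:
  Item 1: 0.54 * 0.46 = 0.2484
  Item 2: 0.77 * 0.23 = 0.1771
  Item 3: 0.72 * 0.28 = 0.2016
  Item 4: 0.23 * 0.77 = 0.1771
  Item 5: 0.45 * 0.55 = 0.2475
Sum(p_i * q_i) = 0.2484 + 0.1771 + 0.2016 + 0.1771 + 0.2475 = 1.0517
KR-20 = (k/(k-1)) * (1 - Sum(p_i*q_i) / Var_total)
= (5/4) * (1 - 1.0517/2.12)
= 1.25 * 0.5039
KR-20 = 0.6299

0.6299
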